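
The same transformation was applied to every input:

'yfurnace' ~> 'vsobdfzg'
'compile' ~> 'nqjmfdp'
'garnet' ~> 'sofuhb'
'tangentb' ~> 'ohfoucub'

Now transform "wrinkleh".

What's happening: shift every letter 1 place forward in the alphabet (wrapping around), then move the first 2 characters to the end (rotate left by 2).
For "wrinkleh", step one produces "xsjolmfi"; step two turns that into "jolmfixs".
(Check on "compile": → "dpnqjmf" → "nqjmfdp" ✓)

jolmfixs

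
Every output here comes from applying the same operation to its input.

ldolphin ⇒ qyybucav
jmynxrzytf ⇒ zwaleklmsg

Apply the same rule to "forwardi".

Looking at the pairs, the operation is to shift every letter 13 places forward in the alphabet (wrapping around) — i.e. ROT13, then swap each adjacent pair of characters (1↔2, 3↔4, ...).
Applying both steps to "forwardi": "sbejneqv", then "bsjeenvq".

bsjeenvq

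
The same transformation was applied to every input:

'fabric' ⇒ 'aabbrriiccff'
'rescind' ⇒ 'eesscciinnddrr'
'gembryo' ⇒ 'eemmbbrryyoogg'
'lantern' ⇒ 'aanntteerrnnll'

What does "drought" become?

rroouugghhttdd

Rule — double every character, then move the first 2 characters to the end (rotate left by 2).
Doing the same to "drought": "rroouugghhttdd".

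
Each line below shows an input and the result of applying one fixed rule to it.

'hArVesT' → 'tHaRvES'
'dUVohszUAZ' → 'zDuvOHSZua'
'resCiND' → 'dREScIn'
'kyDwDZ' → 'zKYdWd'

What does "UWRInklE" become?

In each case the input is transformed by: flip the case of every letter, then move the last character to the front.
So "UWRInklE" becomes "euwriNKL".

euwriNKL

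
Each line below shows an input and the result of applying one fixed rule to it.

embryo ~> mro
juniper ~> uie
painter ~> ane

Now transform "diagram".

The transformation: keep every other character starting from the second (positions 2nd, 4th, 6th, ...).
For "diagram" the result is "iga".

iga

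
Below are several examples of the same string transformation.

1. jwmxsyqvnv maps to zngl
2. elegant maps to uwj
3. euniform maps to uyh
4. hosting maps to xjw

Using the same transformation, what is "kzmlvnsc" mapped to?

abi

Rule — shift every letter 10 places backward in the alphabet (wrapping around), then keep one character in every 3, starting at position 1 (positions 1st, 4th, 7th, ...).
Working it through for "kzmlvnsc": intermediate "apcbldis", final "abi".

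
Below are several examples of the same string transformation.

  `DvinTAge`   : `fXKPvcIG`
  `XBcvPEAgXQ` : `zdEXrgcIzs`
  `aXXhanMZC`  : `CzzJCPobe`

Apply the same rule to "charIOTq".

EJCTkqvS

Each output is the input with this applied: flip the case of every letter, then shift every letter 2 places forward in the alphabet (wrapping around).
On "charIOTq" that produces "EJCTkqvS".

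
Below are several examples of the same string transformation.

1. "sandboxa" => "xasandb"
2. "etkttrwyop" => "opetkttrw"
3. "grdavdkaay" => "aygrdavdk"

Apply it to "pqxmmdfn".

Each output is the input with this applied: move the last 3 characters to the front (rotate right by 3), then delete the first character.
For "pqxmmdfn", step one produces "dfnpqxmm"; step two turns that into "fnpqxmm".
(Check on "etkttrwyop": → "yopetkttrw" → "opetkttrw" ✓)

fnpqxmm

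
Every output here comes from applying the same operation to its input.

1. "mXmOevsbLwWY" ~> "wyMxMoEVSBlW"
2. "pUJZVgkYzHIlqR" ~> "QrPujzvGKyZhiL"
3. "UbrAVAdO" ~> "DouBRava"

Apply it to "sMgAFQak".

AKSmGafq

The rule is to move the last 2 characters to the front (rotate right by 2), then flip the case of every letter.
Working it through for "sMgAFQak": intermediate "aksMgAFQ", final "AKSmGafq".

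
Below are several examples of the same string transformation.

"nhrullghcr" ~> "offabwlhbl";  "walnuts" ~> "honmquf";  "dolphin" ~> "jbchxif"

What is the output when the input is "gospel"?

jyfaim

What's happening: shift every letter 6 places backward in the alphabet (wrapping around), then move the first 3 characters to the end (rotate left by 3).
On "gospel": the first step gives "aimjyf", and the second then gives "jyfaim".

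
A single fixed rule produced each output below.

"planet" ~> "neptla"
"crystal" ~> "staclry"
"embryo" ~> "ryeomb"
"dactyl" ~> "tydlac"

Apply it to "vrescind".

scinvdre

Each output is the input with this applied: swap the first and last characters, then move the first 3 characters to the end (rotate left by 3).
On "vrescind": the first step gives "drescinv", and the second then gives "scinvdre".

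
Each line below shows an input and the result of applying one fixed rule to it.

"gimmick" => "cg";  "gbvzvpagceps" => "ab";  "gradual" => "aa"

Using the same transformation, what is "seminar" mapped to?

ae

Each output is the input with this applied: sort the characters into alphabetical order, then keep only the first 2 characters.
Applying that to "seminar" gives "ae".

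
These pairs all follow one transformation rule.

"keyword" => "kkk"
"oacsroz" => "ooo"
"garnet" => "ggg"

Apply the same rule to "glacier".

The pattern: repeat every character 3 times, then keep only the first 3 characters.
Applying both steps to "glacier": "ggglllaaaccciiieeerrr", then "ggg".

ggg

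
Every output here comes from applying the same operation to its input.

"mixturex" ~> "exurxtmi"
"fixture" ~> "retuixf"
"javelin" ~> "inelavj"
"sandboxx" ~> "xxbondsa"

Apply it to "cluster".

erstluc

Each output is the input with this applied: reverse the string, then swap each adjacent pair of characters (1↔2, 3↔4, ...).
"cluster" → "retsulc" → "erstluc".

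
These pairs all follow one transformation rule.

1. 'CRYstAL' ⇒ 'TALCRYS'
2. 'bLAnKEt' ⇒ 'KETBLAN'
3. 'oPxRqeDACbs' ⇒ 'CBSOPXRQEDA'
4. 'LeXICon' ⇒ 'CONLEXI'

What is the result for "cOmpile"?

The pattern: move the last 3 characters to the front (rotate right by 3), then convert every letter to uppercase.
Starting from "cOmpile": after the first operation, "ilecOmp"; after the second, "ILECOMP".
(Check on "bLAnKEt": → "KEtbLAn" → "KETBLAN" ✓)

ILECOMP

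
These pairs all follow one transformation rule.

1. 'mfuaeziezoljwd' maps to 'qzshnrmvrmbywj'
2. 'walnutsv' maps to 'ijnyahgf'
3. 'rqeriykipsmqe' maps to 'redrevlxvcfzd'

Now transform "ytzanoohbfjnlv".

ilgmnabbuosway

The transformation: move the last character to the front, then shift every letter 13 places forward in the alphabet (wrapping around) — i.e. ROT13.
On "ytzanoohbfjnlv": the first step gives "vytzanoohbfjnl", and the second then gives "ilgmnabbuosway".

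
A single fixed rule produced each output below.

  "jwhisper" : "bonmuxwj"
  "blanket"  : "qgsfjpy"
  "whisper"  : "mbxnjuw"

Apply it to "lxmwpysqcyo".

Each output is the input with this applied: swap each adjacent pair of characters (1↔2, 3↔4, ...), then shift every letter 5 places forward in the alphabet (wrapping around).
Doing the same to "lxmwpysqcyo": "cqbrduvxdht".
(Check on "jwhisper": → "wjihpsre" → "bonmuxwj" ✓)

cqbrduvxdht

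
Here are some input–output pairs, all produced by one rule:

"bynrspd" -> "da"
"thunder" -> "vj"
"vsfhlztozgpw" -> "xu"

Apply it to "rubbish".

tw

The pattern: shift every letter 2 places forward in the alphabet (wrapping around), then keep only the first 2 characters.
Starting from "rubbish": after the first operation, "twddkuj"; after the second, "tw".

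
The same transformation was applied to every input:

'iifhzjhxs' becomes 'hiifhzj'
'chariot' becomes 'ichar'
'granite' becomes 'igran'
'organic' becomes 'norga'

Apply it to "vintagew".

Each output is the input with this applied: delete the last 2 characters, then move the last character to the front.
Working it through for "vintagew": intermediate "vintag", final "gvinta".

gvinta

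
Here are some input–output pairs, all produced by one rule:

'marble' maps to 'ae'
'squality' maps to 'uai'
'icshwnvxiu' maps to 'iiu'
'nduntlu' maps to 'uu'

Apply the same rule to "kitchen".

The pattern: keep only the vowels.
For "kitchen" the result is "ie".

ie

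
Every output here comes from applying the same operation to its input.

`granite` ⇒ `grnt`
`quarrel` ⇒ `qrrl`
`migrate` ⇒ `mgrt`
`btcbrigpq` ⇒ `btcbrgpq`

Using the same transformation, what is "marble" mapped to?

mrbl

Looking at the pairs, the operation is to remove every vowel.
For "marble" the result is "mrbl".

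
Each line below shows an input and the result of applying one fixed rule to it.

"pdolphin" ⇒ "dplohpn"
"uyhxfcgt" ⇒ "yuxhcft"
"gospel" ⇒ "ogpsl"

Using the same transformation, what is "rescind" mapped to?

Looking at the pairs, the operation is to swap each adjacent pair of characters (1↔2, 3↔4, ...), then delete the last character.
Working it through for "rescind": intermediate "ercsnid", final "ercsni".

ercsni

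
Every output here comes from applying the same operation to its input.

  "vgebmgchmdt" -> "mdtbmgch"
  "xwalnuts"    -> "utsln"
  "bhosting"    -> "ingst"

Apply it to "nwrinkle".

In each case the input is transformed by: delete the first 3 characters, then move the last 3 characters to the front (rotate right by 3).
"nwrinkle" → "inkle" → "klein".

klein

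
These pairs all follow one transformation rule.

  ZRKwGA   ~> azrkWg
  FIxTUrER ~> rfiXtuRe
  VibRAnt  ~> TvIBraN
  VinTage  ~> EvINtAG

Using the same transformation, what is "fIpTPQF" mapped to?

Rule — flip the case of every letter, then move the last character to the front.
Applying both steps to "fIpTPQF": "FiPtpqf", then "fFiPtpq".

fFiPtpq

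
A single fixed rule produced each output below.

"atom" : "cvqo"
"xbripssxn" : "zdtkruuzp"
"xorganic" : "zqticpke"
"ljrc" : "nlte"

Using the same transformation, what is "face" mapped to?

What's happening: shift every letter 2 places forward in the alphabet (wrapping around).
"face" → "hceg".

hceg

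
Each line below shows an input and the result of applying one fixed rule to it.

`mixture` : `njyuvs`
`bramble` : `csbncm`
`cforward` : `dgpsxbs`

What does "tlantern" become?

umboufs

What's happening: shift every letter 1 place forward in the alphabet (wrapping around), then delete the last character.
Applying both steps to "tlantern": "umboufso", then "umboufs".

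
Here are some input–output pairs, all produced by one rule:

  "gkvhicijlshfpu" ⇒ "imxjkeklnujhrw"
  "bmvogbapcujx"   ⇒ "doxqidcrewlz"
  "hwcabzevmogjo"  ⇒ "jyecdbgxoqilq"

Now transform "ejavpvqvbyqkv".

Looking at the pairs, the operation is to shift every letter 2 places forward in the alphabet (wrapping around).
Doing the same to "ejavpvqvbyqkv": "glcxrxsxdasmx".

glcxrxsxdasmx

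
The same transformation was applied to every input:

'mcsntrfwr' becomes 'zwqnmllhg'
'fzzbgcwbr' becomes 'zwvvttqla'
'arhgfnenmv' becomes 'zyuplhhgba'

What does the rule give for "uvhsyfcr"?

zwspomlb

The pattern: shift every letter 6 places backward in the alphabet (wrapping around), then sort the characters into reverse alphabetical order.
Applying that to "uvhsyfcr" gives "zwspomlb".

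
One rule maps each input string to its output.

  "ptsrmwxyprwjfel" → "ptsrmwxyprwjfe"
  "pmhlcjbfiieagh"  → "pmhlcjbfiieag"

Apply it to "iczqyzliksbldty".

iczqyzliksbldt

Rule — delete the last character.
"iczqyzliksbldty" → "iczqyzliksbldt".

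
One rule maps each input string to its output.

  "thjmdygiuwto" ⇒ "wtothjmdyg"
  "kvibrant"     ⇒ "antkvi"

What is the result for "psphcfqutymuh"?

Rule — move the last 3 characters to the front (rotate right by 3), then delete the last 2 characters.
Applying both steps to "psphcfqutymuh": "muhpsphcfquty", then "muhpsphcfqu".
(Check on "thjmdygiuwto": → "wtothjmdygiu" → "wtothjmdyg" ✓)

muhpsphcfqu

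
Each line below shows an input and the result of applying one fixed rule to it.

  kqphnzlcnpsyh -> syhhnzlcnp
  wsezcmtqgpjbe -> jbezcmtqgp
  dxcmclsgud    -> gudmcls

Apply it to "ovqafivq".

ivqaf

Rule — delete the first 3 characters, then move the last 3 characters to the front (rotate right by 3).
On "ovqafivq": the first step gives "afivq", and the second then gives "ivqaf".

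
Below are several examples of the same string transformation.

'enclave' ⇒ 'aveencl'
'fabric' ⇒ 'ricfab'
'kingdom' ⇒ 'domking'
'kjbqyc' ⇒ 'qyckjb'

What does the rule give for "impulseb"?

sebimpul

Rule — move the last 3 characters to the front (rotate right by 3).
For "impulseb" the result is "sebimpul".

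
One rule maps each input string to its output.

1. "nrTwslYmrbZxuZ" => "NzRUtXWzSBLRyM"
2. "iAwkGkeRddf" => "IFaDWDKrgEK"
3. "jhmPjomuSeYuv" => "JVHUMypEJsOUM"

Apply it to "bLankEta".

In each case the input is transformed by: take characters alternately from the front and the back (1st, last, 2nd, 2nd-last, ...), then flip the case of every letter.
Starting from "bLankEta": after the first operation, "baLtaEnk"; after the second, "BAlTAeNK".

BAlTAeNK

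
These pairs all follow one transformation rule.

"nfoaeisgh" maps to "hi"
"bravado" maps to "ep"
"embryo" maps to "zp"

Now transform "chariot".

pu

Looking at the pairs, the operation is to shift every letter 1 place forward in the alphabet (wrapping around), then keep only the last 2 characters.
For "chariot", step one produces "dibsjpu"; step two turns that into "pu".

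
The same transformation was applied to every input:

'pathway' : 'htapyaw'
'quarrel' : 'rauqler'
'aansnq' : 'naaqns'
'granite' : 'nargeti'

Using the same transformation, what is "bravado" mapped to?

varboda

Looking at the pairs, the operation is to reverse the string, then move the first 3 characters to the end (rotate left by 3).
Applying both steps to "bravado": "odavarb", then "varboda".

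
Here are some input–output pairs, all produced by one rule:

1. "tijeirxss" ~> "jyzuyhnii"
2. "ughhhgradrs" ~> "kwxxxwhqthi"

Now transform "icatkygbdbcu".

ysqjaowrtrsk

Each output is the input with this applied: shift every letter 10 places backward in the alphabet (wrapping around).
On "icatkygbdbcu" that produces "ysqjaowrtrsk".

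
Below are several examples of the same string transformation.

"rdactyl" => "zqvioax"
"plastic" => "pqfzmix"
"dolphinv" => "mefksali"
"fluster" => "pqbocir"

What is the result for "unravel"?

xsbirko

In each case the input is transformed by: move the first 3 characters to the end (rotate left by 3), then shift every letter 3 places backward in the alphabet (wrapping around).
For "unravel", step one produces "avelunr"; step two turns that into "xsbirko".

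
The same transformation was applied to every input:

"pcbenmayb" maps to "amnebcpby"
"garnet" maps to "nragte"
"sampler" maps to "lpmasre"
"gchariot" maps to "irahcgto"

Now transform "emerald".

aremedl

The transformation: move the last 2 characters to the front (rotate right by 2), then reverse the string.
For "emerald", step one produces "ldemera"; step two turns that into "aremedl".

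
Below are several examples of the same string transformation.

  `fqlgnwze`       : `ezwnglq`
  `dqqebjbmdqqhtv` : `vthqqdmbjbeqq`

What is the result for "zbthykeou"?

In each case the input is transformed by: reverse the string, then delete the last character.
"zbthykeou" → "uoekyhtb".
(Check on "dqqebjbmdqqhtv": → "vthqqdmbjbeqqd" → "vthqqdmbjbeqq" ✓)

uoekyhtb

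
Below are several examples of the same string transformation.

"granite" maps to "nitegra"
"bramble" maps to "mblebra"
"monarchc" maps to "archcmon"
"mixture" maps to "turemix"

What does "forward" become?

wardfor

Looking at the pairs, the operation is to move the first 3 characters to the end (rotate left by 3).
On "forward" that produces "wardfor".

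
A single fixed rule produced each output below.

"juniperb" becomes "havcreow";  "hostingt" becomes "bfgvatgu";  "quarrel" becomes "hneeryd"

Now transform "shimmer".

Each output is the input with this applied: shift every letter 13 places forward in the alphabet (wrapping around) — i.e. ROT13, then move the first character to the end.
Doing the same to "shimmer": "uvzzref".

uvzzref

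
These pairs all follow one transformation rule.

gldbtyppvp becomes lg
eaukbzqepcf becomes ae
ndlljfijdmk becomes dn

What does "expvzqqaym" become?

xe

What's happening: swap each adjacent pair of characters (1↔2, 3↔4, ...), then keep only the first 2 characters.
Applying both steps to "expvzqqaym": "xevpqzaqmy", then "xe".
(Check on "gldbtyppvp": → "lgbdytpppv" → "lg" ✓)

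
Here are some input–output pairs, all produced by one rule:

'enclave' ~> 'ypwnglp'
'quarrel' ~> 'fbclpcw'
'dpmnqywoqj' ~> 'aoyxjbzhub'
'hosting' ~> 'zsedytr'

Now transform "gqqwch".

Looking at the pairs, the operation is to swap each adjacent pair of characters (1↔2, 3↔4, ...), then shift every letter 11 places forward in the alphabet (wrapping around).
"gqqwch" → "qgwqhc" → "brhbsn".
(Check on "dpmnqywoqj": → "pdnmyqowjq" → "aoyxjbzhub" ✓)

brhbsn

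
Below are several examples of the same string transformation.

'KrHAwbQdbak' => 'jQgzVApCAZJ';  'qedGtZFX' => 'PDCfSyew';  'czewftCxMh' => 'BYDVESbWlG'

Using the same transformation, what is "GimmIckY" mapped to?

Each output is the input with this applied: flip the case of every letter, then shift every letter 1 place backward in the alphabet (wrapping around).
Applying both steps to "GimmIckY": "gIMMiCKy", then "fHLLhBJx".
(Check on "KrHAwbQdbak": → "kRhaWBqDBAK" → "jQgzVApCAZJ" ✓)

fHLLhBJx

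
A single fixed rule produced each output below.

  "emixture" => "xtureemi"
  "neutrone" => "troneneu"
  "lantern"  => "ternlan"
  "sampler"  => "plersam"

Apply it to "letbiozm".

biozmlet

What's happening: move the first 3 characters to the end (rotate left by 3).
So "letbiozm" becomes "biozmlet".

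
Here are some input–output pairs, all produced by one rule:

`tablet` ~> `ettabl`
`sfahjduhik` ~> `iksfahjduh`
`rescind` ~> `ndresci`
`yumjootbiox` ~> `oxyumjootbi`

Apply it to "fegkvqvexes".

esfegkvqvex

The rule is to move the last 2 characters to the front (rotate right by 2).
"fegkvqvexes" → "esfegkvqvex".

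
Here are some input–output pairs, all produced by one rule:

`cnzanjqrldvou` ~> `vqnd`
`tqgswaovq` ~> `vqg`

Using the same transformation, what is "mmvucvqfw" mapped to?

vqf

What's happening: sort the characters into reverse alphabetical order, then keep one character in every 3, starting at position 2 (positions 2nd, 5th, 8th, ...).
"mmvucvqfw" → "wvvuqmmfc" → "vqf".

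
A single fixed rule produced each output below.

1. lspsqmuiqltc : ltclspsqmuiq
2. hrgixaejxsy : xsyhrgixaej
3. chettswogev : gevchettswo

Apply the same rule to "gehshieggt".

ggtgehshie

In each case the input is transformed by: move the last 3 characters to the front (rotate right by 3).
For "gehshieggt" the result is "ggtgehshie".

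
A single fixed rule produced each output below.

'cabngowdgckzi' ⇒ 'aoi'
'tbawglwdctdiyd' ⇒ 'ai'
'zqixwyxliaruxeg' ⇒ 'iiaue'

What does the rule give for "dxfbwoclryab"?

The pattern: keep only the vowels.
"dxfbwoclryab" → "oa".

oa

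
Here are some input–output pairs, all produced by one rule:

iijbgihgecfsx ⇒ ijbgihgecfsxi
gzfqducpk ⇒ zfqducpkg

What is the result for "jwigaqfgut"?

The transformation: move the first character to the end.
On "jwigaqfgut" that produces "wigaqfgutj".

wigaqfgutj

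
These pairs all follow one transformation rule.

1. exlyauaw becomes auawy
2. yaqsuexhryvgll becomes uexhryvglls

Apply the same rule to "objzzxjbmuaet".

zxjbmuaetz

Rule — delete the first 3 characters, then move the first character to the end.
"objzzxjbmuaet" → "zzxjbmuaet" → "zxjbmuaetz".
(Check on "yaqsuexhryvgll": → "suexhryvgll" → "uexhryvglls" ✓)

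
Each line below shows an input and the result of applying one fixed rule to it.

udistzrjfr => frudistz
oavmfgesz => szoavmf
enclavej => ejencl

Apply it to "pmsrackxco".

What's happening: move the last 2 characters to the front (rotate right by 2), then delete the last 2 characters.
For "pmsrackxco", step one produces "copmsrackx"; step two turns that into "copmsrac".
(Check on "oavmfgesz": → "szoavmfge" → "szoavmf" ✓)

copmsrac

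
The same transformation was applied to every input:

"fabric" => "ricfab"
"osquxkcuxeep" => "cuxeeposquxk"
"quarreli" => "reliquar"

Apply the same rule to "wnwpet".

petwnw

The pattern: swap the front and back halves of the string.
On "wnwpet" that produces "petwnw".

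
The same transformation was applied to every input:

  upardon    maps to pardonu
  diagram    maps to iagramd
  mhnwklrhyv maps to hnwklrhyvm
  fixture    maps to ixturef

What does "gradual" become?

In each case the input is transformed by: move the first character to the end.
On "gradual" that produces "radualg".

radualg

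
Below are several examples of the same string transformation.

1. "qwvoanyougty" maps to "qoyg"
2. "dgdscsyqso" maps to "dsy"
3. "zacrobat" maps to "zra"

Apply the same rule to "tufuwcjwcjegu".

tujj

Each output is the input with this applied: move the last character to the front, then keep one character in every 3, starting at position 2 (positions 2nd, 5th, 8th, ...).
Applying both steps to "tufuwcjwcjegu": "utufuwcjwcjeg", then "tujj".
(Check on "qwvoanyougty": → "yqwvoanyougt" → "qoyg" ✓)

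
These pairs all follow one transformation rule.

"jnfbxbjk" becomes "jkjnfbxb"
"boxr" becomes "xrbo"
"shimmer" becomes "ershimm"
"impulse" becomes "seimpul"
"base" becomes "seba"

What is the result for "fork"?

The pattern: move the last 2 characters to the front (rotate right by 2).
Doing the same to "fork": "rkfo".

rkfo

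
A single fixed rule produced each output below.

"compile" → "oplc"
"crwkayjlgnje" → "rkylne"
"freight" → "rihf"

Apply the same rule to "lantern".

The transformation: move the first character to the end, then keep every other character starting from the first (positions 1st, 3rd, 5th, ...).
Starting from "lantern": after the first operation, "anternl"; after the second, "atrl".
(Check on "crwkayjlgnje": → "rwkayjlgnjec" → "rkylne" ✓)

atrl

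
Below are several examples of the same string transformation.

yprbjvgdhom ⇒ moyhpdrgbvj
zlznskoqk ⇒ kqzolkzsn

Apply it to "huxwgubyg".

In each case the input is transformed by: move the last character to the front, then take characters alternately from the front and the back (1st, last, 2nd, 2nd-last, ...).
On "huxwgubyg": the first step gives "ghuxwguby", and the second then gives "gyhbuuxgw".

gyhbuuxgw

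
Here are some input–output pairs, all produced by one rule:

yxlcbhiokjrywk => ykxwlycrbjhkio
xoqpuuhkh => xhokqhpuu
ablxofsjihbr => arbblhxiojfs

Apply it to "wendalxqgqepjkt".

In each case the input is transformed by: take characters alternately from the front and the back (1st, last, 2nd, 2nd-last, ...).
Applying that to "wendalxqgqepjkt" gives "wteknjdpaelqxgq".

wteknjdpaelqxgq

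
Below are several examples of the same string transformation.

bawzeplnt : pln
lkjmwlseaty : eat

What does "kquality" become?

lit

The transformation: move the last character to the front, then keep only the last 3 characters.
On "kquality": the first step gives "ykqualit", and the second then gives "lit".
(Check on "lkjmwlseaty": → "ylkjmwlseat" → "eat" ✓)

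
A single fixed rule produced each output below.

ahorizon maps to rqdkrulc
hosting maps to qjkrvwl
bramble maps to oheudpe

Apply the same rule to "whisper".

What's happening: shift every letter 3 places forward in the alphabet (wrapping around), then move the last 2 characters to the front (rotate right by 2).
Starting from "whisper": after the first operation, "zklvshu"; after the second, "huzklvs".

huzklvs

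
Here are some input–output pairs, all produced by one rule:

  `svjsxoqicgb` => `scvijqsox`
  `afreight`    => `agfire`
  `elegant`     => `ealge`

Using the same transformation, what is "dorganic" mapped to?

Rule — delete the last 2 characters, then take characters alternately from the front and the back (1st, last, 2nd, 2nd-last, ...).
"dorganic" → "dorgan" → "dnoarg".

dnoarg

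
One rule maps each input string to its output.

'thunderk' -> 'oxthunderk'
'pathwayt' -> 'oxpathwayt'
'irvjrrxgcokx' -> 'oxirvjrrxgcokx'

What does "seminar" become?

oxseminar

What's happening: prepend "ox".
Doing the same to "seminar": "oxseminar".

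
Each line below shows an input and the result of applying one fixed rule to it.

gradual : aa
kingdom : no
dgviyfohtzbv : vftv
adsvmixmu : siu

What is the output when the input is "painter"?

What's happening: keep one character in every 3, starting at position 3 (positions 3rd, 6th, 9th, ...).
For "painter" the result is "ie".

ie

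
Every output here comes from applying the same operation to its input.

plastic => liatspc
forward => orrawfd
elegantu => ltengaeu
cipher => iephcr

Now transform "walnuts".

Looking at the pairs, the operation is to take characters alternately from the front and the back (1st, last, 2nd, 2nd-last, ...), then move the first 2 characters to the end (rotate left by 2).
"walnuts" → "wsatlun" → "atlunws".

atlunws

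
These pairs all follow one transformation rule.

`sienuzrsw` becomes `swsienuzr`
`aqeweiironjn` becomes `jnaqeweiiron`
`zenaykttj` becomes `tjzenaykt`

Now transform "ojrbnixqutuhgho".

hoojrbnixqutuhg

In each case the input is transformed by: move the last 2 characters to the front (rotate right by 2).
For "ojrbnixqutuhgho" the result is "hoojrbnixqutuhg".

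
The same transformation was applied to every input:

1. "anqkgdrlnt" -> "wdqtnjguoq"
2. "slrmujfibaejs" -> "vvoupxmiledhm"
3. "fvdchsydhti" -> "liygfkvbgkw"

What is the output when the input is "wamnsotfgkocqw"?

zzdpqvrwijnrft

The rule is to shift every letter 3 places forward in the alphabet (wrapping around), then move the last character to the front.
Applying both steps to "wamnsotfgkocqw": "zdpqvrwijnrftz", then "zzdpqvrwijnrft".
(Check on "fvdchsydhti": → "iygfkvbgkwl" → "liygfkvbgkw" ✓)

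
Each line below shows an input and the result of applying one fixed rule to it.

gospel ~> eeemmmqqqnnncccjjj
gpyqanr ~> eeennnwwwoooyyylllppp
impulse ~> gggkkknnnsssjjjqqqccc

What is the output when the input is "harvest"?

Looking at the pairs, the operation is to repeat every character 3 times, then shift every letter 2 places backward in the alphabet (wrapping around).
"harvest" → "hhhaaarrrvvveeesssttt" → "fffyyyppptttcccqqqrrr".

fffyyyppptttcccqqqrrr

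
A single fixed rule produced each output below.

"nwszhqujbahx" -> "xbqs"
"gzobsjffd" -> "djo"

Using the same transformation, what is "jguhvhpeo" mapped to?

ohu

What's happening: reverse the string, then keep one character in every 3, starting at position 1 (positions 1st, 4th, 7th, ...).
Doing the same to "jguhvhpeo": "ohu".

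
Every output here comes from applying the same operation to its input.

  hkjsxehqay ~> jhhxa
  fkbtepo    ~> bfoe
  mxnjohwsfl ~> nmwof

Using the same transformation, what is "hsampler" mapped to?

ahep

In each case the input is transformed by: keep every other character starting from the first (positions 1st, 3rd, 5th, ...), then swap each adjacent pair of characters (1↔2, 3↔4, ...).
"hsampler" → "hape" → "ahep".
(Check on "mxnjohwsfl": → "mnowf" → "nmwof" ✓)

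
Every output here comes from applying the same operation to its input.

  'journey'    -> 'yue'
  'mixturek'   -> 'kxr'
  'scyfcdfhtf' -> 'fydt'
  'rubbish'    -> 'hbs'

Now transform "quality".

yat

The rule is to move the last character to the front, then keep one character in every 3, starting at position 1 (positions 1st, 4th, 7th, ...).
On "quality": the first step gives "yqualit", and the second then gives "yat".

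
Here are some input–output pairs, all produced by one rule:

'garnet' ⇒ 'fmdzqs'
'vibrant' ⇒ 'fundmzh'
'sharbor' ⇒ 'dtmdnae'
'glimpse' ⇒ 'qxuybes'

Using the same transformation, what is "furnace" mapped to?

In each case the input is transformed by: swap the first and last characters, then shift every letter 12 places forward in the alphabet (wrapping around).
On "furnace" that produces "qgdzmor".

qgdzmor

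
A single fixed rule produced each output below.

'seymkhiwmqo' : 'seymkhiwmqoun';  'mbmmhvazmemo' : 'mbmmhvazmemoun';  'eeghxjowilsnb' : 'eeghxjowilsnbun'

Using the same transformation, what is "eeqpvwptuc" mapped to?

In each case the input is transformed by: append "un".
So "eeqpvwptuc" becomes "eeqpvwptucun".

eeqpvwptucun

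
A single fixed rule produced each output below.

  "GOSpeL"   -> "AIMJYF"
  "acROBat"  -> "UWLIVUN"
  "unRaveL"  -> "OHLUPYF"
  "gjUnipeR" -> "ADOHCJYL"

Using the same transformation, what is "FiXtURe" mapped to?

In each case the input is transformed by: shift every letter 6 places backward in the alphabet (wrapping around), then convert every letter to uppercase.
"FiXtURe" → "ZcRnOLy" → "ZCRNOLY".

ZCRNOLY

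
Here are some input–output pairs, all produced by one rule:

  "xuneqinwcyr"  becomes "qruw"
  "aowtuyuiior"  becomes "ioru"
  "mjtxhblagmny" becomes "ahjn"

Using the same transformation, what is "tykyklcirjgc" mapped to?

giky

Rule — keep one character in every 3, starting at position 2 (positions 2nd, 5th, 8th, ...), then sort the characters into alphabetical order.
For "tykyklcirjgc", step one produces "ykig"; step two turns that into "giky".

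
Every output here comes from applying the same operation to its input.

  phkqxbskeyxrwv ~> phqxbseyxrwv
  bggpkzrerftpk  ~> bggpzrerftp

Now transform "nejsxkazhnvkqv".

The rule is to remove every "k".
Doing the same to "nejsxkazhnvkqv": "nejsxazhnvqv".

nejsxazhnvqv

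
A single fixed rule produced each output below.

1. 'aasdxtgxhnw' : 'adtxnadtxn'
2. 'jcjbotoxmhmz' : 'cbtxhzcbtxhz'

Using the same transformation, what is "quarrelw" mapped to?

The rule is to keep every other character starting from the second (positions 2nd, 4th, 6th, ...), then write the whole string twice.
"quarrelw" → "urew" → "urewurew".

urewurew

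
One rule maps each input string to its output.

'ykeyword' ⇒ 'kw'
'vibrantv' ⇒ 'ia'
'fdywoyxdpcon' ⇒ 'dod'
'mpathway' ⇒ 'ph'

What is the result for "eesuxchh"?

ex

In each case the input is transformed by: keep one character in every 3, starting at position 2 (positions 2nd, 5th, 8th, ...), then delete the last character.
"eesuxchh" → "exh" → "ex".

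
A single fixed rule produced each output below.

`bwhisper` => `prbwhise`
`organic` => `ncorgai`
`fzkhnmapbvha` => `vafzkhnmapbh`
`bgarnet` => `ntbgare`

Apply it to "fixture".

The transformation: move the last 2 characters to the front (rotate right by 2), then swap the first and last characters.
For "fixture", step one produces "refixtu"; step two turns that into "uefixtr".

uefixtr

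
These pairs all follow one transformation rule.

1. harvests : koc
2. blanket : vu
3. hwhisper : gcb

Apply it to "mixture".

Each output is the input with this applied: keep one character in every 3, starting at position 2 (positions 2nd, 5th, 8th, ...), then shift every letter 10 places forward in the alphabet (wrapping around).
Starting from "mixture": after the first operation, "iu"; after the second, "se".

se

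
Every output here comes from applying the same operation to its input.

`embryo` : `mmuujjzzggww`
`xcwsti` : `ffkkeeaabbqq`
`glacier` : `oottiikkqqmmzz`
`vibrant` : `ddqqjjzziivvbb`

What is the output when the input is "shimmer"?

The transformation: double every character, then shift every letter 8 places forward in the alphabet (wrapping around).
Starting from "shimmer": after the first operation, "sshhiimmmmeerr"; after the second, "aappqquuuummzz".
(Check on "vibrant": → "vviibbrraanntt" → "ddqqjjzziivvbb" ✓)

aappqquuuummzz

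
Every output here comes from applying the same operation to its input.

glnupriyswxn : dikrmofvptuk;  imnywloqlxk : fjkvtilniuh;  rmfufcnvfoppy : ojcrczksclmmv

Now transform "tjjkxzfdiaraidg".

qgghuwcafxoxfad

The rule is to shift every letter 3 places backward in the alphabet (wrapping around).
Applying that to "tjjkxzfdiaraidg" gives "qgghuwcafxoxfad".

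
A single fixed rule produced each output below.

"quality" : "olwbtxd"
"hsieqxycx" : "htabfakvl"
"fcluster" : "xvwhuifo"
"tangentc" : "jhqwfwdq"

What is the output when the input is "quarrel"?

uuhotxd

Looking at the pairs, the operation is to shift every letter 3 places forward in the alphabet (wrapping around), then move the first 3 characters to the end (rotate left by 3).
Starting from "quarrel": after the first operation, "txduuho"; after the second, "uuhotxd".
(Check on "hsieqxycx": → "kvlhtabfa" → "htabfakvl" ✓)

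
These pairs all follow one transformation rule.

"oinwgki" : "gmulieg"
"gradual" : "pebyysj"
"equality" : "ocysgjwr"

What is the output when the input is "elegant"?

Rule — swap each adjacent pair of characters (1↔2, 3↔4, ...), then shift every letter 2 places backward in the alphabet (wrapping around).
On "elegant": the first step gives "legenat", and the second then gives "jceclyr".

jceclyr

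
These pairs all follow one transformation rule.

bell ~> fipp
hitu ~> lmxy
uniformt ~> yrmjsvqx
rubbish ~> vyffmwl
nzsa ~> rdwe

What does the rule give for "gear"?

kiev

Rule — shift every letter 4 places forward in the alphabet (wrapping around).
For "gear" the result is "kiev".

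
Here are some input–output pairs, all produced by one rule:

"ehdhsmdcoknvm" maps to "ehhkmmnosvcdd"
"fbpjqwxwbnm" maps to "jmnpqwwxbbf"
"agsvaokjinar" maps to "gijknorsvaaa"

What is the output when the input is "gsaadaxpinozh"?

dghinopsxzaaa

The rule is to sort the characters into alphabetical order, then move the first 3 characters to the end (rotate left by 3).
For "gsaadaxpinozh", step one produces "aaadghinopsxz"; step two turns that into "dghinopsxzaaa".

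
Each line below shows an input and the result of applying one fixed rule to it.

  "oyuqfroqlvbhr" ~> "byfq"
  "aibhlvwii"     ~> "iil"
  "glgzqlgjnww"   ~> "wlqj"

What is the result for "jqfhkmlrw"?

In each case the input is transformed by: keep one character in every 3, starting at position 2 (positions 2nd, 5th, 8th, ...), then move the last character to the front.
For "jqfhkmlrw" the result is "rqk".

rqk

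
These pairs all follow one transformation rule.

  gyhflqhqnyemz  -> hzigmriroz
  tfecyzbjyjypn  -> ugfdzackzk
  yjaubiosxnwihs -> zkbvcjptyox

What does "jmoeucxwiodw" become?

knpfvdyxj

Looking at the pairs, the operation is to shift every letter 1 place forward in the alphabet (wrapping around), then delete the last 3 characters.
For "jmoeucxwiodw" the result is "knpfvdyxj".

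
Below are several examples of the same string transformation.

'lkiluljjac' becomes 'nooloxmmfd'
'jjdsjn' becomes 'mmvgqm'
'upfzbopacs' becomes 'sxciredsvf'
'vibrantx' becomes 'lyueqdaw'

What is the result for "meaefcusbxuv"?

Each output is the input with this applied: swap each adjacent pair of characters (1↔2, 3↔4, ...), then shift every letter 3 places forward in the alphabet (wrapping around).
"meaefcusbxuv" → "emeacfsuxbvu" → "hphdfivxaeyx".

hphdfivxaeyx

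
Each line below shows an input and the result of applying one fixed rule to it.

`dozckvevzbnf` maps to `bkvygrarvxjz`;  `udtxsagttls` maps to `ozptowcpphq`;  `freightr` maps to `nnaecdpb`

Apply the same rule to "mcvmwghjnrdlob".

xyriscdfjnzhki

Looking at the pairs, the operation is to shift every letter 4 places backward in the alphabet (wrapping around), then swap the first and last characters.
Starting from "mcvmwghjnrdlob": after the first operation, "iyriscdfjnzhkx"; after the second, "xyriscdfjnzhki".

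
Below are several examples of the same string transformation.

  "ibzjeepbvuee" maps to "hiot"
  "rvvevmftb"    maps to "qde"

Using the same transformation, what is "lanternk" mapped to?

ksm

Looking at the pairs, the operation is to keep one character in every 3, starting at position 1 (positions 1st, 4th, 7th, ...), then shift every letter 1 place backward in the alphabet (wrapping around).
On "lanternk" that produces "ksm".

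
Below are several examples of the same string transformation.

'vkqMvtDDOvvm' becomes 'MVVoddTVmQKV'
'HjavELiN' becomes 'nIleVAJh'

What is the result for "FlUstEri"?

Rule — flip the case of every letter, then reverse the string.
Starting from "FlUstEri": after the first operation, "fLuSTeRI"; after the second, "IReTSuLf".

IReTSuLf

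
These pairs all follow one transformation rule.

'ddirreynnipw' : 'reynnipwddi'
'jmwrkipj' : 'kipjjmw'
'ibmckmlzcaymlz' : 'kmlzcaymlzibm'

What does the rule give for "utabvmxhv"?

The rule is to move the first 3 characters to the end (rotate left by 3), then delete the first character.
"utabvmxhv" → "bvmxhvuta" → "vmxhvuta".

vmxhvuta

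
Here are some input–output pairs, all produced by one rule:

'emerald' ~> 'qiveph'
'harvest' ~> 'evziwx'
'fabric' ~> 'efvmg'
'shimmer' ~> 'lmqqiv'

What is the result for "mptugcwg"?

txykgak

The pattern: shift every letter 4 places forward in the alphabet (wrapping around), then delete the first character.
Working it through for "mptugcwg": intermediate "qtxykgak", final "txykgak".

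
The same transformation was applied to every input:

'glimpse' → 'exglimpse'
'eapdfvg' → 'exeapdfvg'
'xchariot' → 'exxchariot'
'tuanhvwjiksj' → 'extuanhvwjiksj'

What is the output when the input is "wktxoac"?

The pattern: prepend "ex".
On "wktxoac" that produces "exwktxoac".

exwktxoac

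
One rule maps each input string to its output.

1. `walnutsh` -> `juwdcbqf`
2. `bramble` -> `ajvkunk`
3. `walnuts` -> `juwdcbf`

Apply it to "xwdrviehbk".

What's happening: move the first character to the end, then shift every letter 9 places forward in the alphabet (wrapping around).
On "xwdrviehbk": the first step gives "wdrviehbkx", and the second then gives "fmaernqktg".
(Check on "walnutsh": → "alnutshw" → "juwdcbqf" ✓)

fmaernqktg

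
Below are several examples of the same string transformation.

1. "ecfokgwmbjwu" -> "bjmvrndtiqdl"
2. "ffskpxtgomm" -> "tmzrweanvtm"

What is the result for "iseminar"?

The pattern: swap the first and last characters, then shift every letter 7 places forward in the alphabet (wrapping around).
Starting from "iseminar": after the first operation, "rseminai"; after the second, "yzltpuhp".

yzltpuhp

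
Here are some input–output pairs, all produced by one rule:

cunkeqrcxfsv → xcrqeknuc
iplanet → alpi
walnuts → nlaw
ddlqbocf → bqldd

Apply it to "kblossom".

solbk

Looking at the pairs, the operation is to reverse the string, then delete the first 3 characters.
On "kblossom": the first step gives "mossolbk", and the second then gives "solbk".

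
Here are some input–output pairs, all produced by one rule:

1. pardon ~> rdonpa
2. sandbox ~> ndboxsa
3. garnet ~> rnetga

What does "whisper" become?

isperwh

The pattern: move the first 2 characters to the end (rotate left by 2).
Applying that to "whisper" gives "isperwh".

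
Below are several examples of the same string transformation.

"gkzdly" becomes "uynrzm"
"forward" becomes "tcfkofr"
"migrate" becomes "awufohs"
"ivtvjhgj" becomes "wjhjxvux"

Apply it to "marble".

Rule — shift every letter 12 places backward in the alphabet (wrapping around).
Doing the same to "marble": "aofpzs".

aofpzs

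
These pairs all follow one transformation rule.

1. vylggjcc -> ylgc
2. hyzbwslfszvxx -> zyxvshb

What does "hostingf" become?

The pattern: sort the characters into reverse alphabetical order, then keep every other character starting from the first (positions 1st, 3rd, 5th, ...).
Doing the same to "hostingf": "toig".

toig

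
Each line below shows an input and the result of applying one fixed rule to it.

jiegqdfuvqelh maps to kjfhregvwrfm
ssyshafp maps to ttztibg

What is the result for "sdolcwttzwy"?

The pattern: delete the last character, then shift every letter 1 place forward in the alphabet (wrapping around).
For "sdolcwttzwy", step one produces "sdolcwttzw"; step two turns that into "tepmdxuuax".
(Check on "ssyshafp": → "ssyshaf" → "ttztibg" ✓)

tepmdxuuax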